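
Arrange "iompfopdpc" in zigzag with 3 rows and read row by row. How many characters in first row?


Zigzag "iompfopdpc" into 3 rows:
Placing characters:
  'i' => row 0
  'o' => row 1
  'm' => row 2
  'p' => row 1
  'f' => row 0
  'o' => row 1
  'p' => row 2
  'd' => row 1
  'p' => row 0
  'c' => row 1
Rows:
  Row 0: "ifp"
  Row 1: "opodc"
  Row 2: "mp"
First row length: 3

3


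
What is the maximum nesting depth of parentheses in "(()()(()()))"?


Input: "(()()(()()))"
Tracking depth:
  Position 0 '(': depth becomes 1
  Position 1 '(': depth becomes 2
  Position 2 ')': depth becomes 1
  Position 3 '(': depth becomes 2
  Position 4 ')': depth becomes 1
  Position 5 '(': depth becomes 2
  Position 6 '(': depth becomes 3
  Position 7 ')': depth becomes 2
  Position 8 '(': depth becomes 3
  Position 9 ')': depth becomes 2
  Position 10 ')': depth becomes 1
  Position 11 ')': depth becomes 0
Maximum depth reached: 3

3


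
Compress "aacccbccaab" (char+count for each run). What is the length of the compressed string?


Input: aacccbccaab
Runs:
  'a' x 2 => "a2"
  'c' x 3 => "c3"
  'b' x 1 => "b1"
  'c' x 2 => "c2"
  'a' x 2 => "a2"
  'b' x 1 => "b1"
Compressed: "a2c3b1c2a2b1"
Compressed length: 12

12


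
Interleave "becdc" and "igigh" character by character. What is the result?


Interleaving "becdc" and "igigh":
  Position 0: 'b' from first, 'i' from second => "bi"
  Position 1: 'e' from first, 'g' from second => "eg"
  Position 2: 'c' from first, 'i' from second => "ci"
  Position 3: 'd' from first, 'g' from second => "dg"
  Position 4: 'c' from first, 'h' from second => "ch"
Result: biegcidgch

biegcidgch


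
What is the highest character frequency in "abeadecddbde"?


Input: abeadecddbde
Character counts:
  'a': 2
  'b': 2
  'c': 1
  'd': 4
  'e': 3
Maximum frequency: 4

4


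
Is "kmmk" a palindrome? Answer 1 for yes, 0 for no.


Input: kmmk
Reversed: kmmk
  Compare pos 0 ('k') with pos 3 ('k'): match
  Compare pos 1 ('m') with pos 2 ('m'): match
Result: palindrome

1


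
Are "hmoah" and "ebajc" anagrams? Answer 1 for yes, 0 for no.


Strings: "hmoah", "ebajc"
Sorted first:  ahhmo
Sorted second: abcej
Differ at position 1: 'h' vs 'b' => not anagrams

0


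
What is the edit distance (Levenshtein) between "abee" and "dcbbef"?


Computing edit distance: "abee" -> "dcbbef"
DP table:
           d    c    b    b    e    f
      0    1    2    3    4    5    6
  a   1    1    2    3    4    5    6
  b   2    2    2    2    3    4    5
  e   3    3    3    3    3    3    4
  e   4    4    4    4    4    3    4
Edit distance = dp[4][6] = 4

4


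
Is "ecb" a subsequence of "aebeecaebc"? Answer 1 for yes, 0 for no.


Check if "ecb" is a subsequence of "aebeecaebc"
Greedy scan:
  Position 0 ('a'): no match needed
  Position 1 ('e'): matches sub[0] = 'e'
  Position 2 ('b'): no match needed
  Position 3 ('e'): no match needed
  Position 4 ('e'): no match needed
  Position 5 ('c'): matches sub[1] = 'c'
  Position 6 ('a'): no match needed
  Position 7 ('e'): no match needed
  Position 8 ('b'): matches sub[2] = 'b'
  Position 9 ('c'): no match needed
All 3 characters matched => is a subsequence

1


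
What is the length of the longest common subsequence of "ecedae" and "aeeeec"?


LCS of "ecedae" and "aeeeec"
DP table:
           a    e    e    e    e    c
      0    0    0    0    0    0    0
  e   0    0    1    1    1    1    1
  c   0    0    1    1    1    1    2
  e   0    0    1    2    2    2    2
  d   0    0    1    2    2    2    2
  a   0    1    1    2    2    2    2
  e   0    1    2    2    3    3    3
LCS length = dp[6][6] = 3

3


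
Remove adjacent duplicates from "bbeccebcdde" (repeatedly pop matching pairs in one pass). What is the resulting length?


Input: bbeccebcdde
Stack-based adjacent duplicate removal:
  Read 'b': push. Stack: b
  Read 'b': matches stack top 'b' => pop. Stack: (empty)
  Read 'e': push. Stack: e
  Read 'c': push. Stack: ec
  Read 'c': matches stack top 'c' => pop. Stack: e
  Read 'e': matches stack top 'e' => pop. Stack: (empty)
  Read 'b': push. Stack: b
  Read 'c': push. Stack: bc
  Read 'd': push. Stack: bcd
  Read 'd': matches stack top 'd' => pop. Stack: bc
  Read 'e': push. Stack: bce
Final stack: "bce" (length 3)

3


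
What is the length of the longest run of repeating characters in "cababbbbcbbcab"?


Input: "cababbbbcbbcab"
Scanning for longest run:
  Position 1 ('a'): new char, reset run to 1
  Position 2 ('b'): new char, reset run to 1
  Position 3 ('a'): new char, reset run to 1
  Position 4 ('b'): new char, reset run to 1
  Position 5 ('b'): continues run of 'b', length=2
  Position 6 ('b'): continues run of 'b', length=3
  Position 7 ('b'): continues run of 'b', length=4
  Position 8 ('c'): new char, reset run to 1
  Position 9 ('b'): new char, reset run to 1
  Position 10 ('b'): continues run of 'b', length=2
  Position 11 ('c'): new char, reset run to 1
  Position 12 ('a'): new char, reset run to 1
  Position 13 ('b'): new char, reset run to 1
Longest run: 'b' with length 4

4


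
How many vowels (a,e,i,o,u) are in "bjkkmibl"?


Input: bjkkmibl
Checking each character:
  'b' at position 0: consonant
  'j' at position 1: consonant
  'k' at position 2: consonant
  'k' at position 3: consonant
  'm' at position 4: consonant
  'i' at position 5: vowel (running total: 1)
  'b' at position 6: consonant
  'l' at position 7: consonant
Total vowels: 1

1


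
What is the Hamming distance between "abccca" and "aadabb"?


Comparing "abccca" and "aadabb" position by position:
  Position 0: 'a' vs 'a' => same
  Position 1: 'b' vs 'a' => differ
  Position 2: 'c' vs 'd' => differ
  Position 3: 'c' vs 'a' => differ
  Position 4: 'c' vs 'b' => differ
  Position 5: 'a' vs 'b' => differ
Total differences (Hamming distance): 5

5


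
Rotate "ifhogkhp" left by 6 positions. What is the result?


Input: "ifhogkhp", rotate left by 6
First 6 characters: "ifhogk"
Remaining characters: "hp"
Concatenate remaining + first: "hp" + "ifhogk" = "hpifhogk"

hpifhogk


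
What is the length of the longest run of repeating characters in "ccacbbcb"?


Input: "ccacbbcb"
Scanning for longest run:
  Position 1 ('c'): continues run of 'c', length=2
  Position 2 ('a'): new char, reset run to 1
  Position 3 ('c'): new char, reset run to 1
  Position 4 ('b'): new char, reset run to 1
  Position 5 ('b'): continues run of 'b', length=2
  Position 6 ('c'): new char, reset run to 1
  Position 7 ('b'): new char, reset run to 1
Longest run: 'c' with length 2

2


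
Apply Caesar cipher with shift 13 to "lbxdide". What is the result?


Caesar cipher: shift "lbxdide" by 13
  'l' (pos 11) + 13 = pos 24 = 'y'
  'b' (pos 1) + 13 = pos 14 = 'o'
  'x' (pos 23) + 13 = pos 10 = 'k'
  'd' (pos 3) + 13 = pos 16 = 'q'
  'i' (pos 8) + 13 = pos 21 = 'v'
  'd' (pos 3) + 13 = pos 16 = 'q'
  'e' (pos 4) + 13 = pos 17 = 'r'
Result: yokqvqr

yokqvqr


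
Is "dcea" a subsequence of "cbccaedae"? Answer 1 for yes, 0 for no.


Check if "dcea" is a subsequence of "cbccaedae"
Greedy scan:
  Position 0 ('c'): no match needed
  Position 1 ('b'): no match needed
  Position 2 ('c'): no match needed
  Position 3 ('c'): no match needed
  Position 4 ('a'): no match needed
  Position 5 ('e'): no match needed
  Position 6 ('d'): matches sub[0] = 'd'
  Position 7 ('a'): no match needed
  Position 8 ('e'): no match needed
Only matched 1/4 characters => not a subsequence

0


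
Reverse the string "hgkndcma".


Input: hgkndcma
Reading characters right to left:
  Position 7: 'a'
  Position 6: 'm'
  Position 5: 'c'
  Position 4: 'd'
  Position 3: 'n'
  Position 2: 'k'
  Position 1: 'g'
  Position 0: 'h'
Reversed: amcdnkgh

amcdnkgh


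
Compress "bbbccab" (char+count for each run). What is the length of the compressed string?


Input: bbbccab
Runs:
  'b' x 3 => "b3"
  'c' x 2 => "c2"
  'a' x 1 => "a1"
  'b' x 1 => "b1"
Compressed: "b3c2a1b1"
Compressed length: 8

8


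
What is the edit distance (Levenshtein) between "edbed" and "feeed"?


Computing edit distance: "edbed" -> "feeed"
DP table:
           f    e    e    e    d
      0    1    2    3    4    5
  e   1    1    1    2    3    4
  d   2    2    2    2    3    3
  b   3    3    3    3    3    4
  e   4    4    3    3    3    4
  d   5    5    4    4    4    3
Edit distance = dp[5][5] = 3

3


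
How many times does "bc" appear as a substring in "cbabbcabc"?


Searching for "bc" in "cbabbcabc"
Scanning each position:
  Position 0: "cb" => no
  Position 1: "ba" => no
  Position 2: "ab" => no
  Position 3: "bb" => no
  Position 4: "bc" => MATCH
  Position 5: "ca" => no
  Position 6: "ab" => no
  Position 7: "bc" => MATCH
Total occurrences: 2

2


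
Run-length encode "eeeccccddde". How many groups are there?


Input: eeeccccddde
Scanning for consecutive runs:
  Group 1: 'e' x 3 (positions 0-2)
  Group 2: 'c' x 4 (positions 3-6)
  Group 3: 'd' x 3 (positions 7-9)
  Group 4: 'e' x 1 (positions 10-10)
Total groups: 4

4


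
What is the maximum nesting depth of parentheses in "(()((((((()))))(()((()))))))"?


Input: "(()((((((()))))(()((()))))))"
Tracking depth:
  Position 0 '(': depth becomes 1
  Position 1 '(': depth becomes 2
  Position 2 ')': depth becomes 1
  Position 3 '(': depth becomes 2
  Position 4 '(': depth becomes 3
  Position 5 '(': depth becomes 4
  Position 6 '(': depth becomes 5
  Position 7 '(': depth becomes 6
  Position 8 '(': depth becomes 7
  Position 9 '(': depth becomes 8
  Position 10 ')': depth becomes 7
  Position 11 ')': depth becomes 6
  Position 12 ')': depth becomes 5
  Position 13 ')': depth becomes 4
  Position 14 ')': depth becomes 3
  Position 15 '(': depth becomes 4
  Position 16 '(': depth becomes 5
  Position 17 ')': depth becomes 4
  Position 18 '(': depth becomes 5
  Position 19 '(': depth becomes 6
  Position 20 '(': depth becomes 7
  Position 21 ')': depth becomes 6
  Position 22 ')': depth becomes 5
  Position 23 ')': depth becomes 4
  Position 24 ')': depth becomes 3
  Position 25 ')': depth becomes 2
  Position 26 ')': depth becomes 1
  Position 27 ')': depth becomes 0
Maximum depth reached: 8

8


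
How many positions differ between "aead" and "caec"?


Comparing "aead" and "caec" position by position:
  Position 0: 'a' vs 'c' => DIFFER
  Position 1: 'e' vs 'a' => DIFFER
  Position 2: 'a' vs 'e' => DIFFER
  Position 3: 'd' vs 'c' => DIFFER
Positions that differ: 4

4


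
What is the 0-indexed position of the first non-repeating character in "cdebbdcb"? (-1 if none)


Input: cdebbdcb
Character frequencies:
  'b': 3
  'c': 2
  'd': 2
  'e': 1
Scanning left to right for freq == 1:
  Position 0 ('c'): freq=2, skip
  Position 1 ('d'): freq=2, skip
  Position 2 ('e'): unique! => answer = 2

2


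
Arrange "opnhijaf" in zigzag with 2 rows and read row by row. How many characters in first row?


Zigzag "opnhijaf" into 2 rows:
Placing characters:
  'o' => row 0
  'p' => row 1
  'n' => row 0
  'h' => row 1
  'i' => row 0
  'j' => row 1
  'a' => row 0
  'f' => row 1
Rows:
  Row 0: "onia"
  Row 1: "phjf"
First row length: 4

4


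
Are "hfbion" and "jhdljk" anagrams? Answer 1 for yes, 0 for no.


Strings: "hfbion", "jhdljk"
Sorted first:  bfhino
Sorted second: dhjjkl
Differ at position 0: 'b' vs 'd' => not anagrams

0


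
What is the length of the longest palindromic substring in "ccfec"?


Input: "ccfec"
Checking substrings for palindromes:
  [0:2] "cc" (len 2) => palindrome
Longest palindromic substring: "cc" with length 2

2


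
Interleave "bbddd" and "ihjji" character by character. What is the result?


Interleaving "bbddd" and "ihjji":
  Position 0: 'b' from first, 'i' from second => "bi"
  Position 1: 'b' from first, 'h' from second => "bh"
  Position 2: 'd' from first, 'j' from second => "dj"
  Position 3: 'd' from first, 'j' from second => "dj"
  Position 4: 'd' from first, 'i' from second => "di"
Result: bibhdjdjdi

bibhdjdjdi


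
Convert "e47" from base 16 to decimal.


Input: "e47" in base 16
Positional expansion:
  Digit 'e' (value 14) x 16^2 = 3584
  Digit '4' (value 4) x 16^1 = 64
  Digit '7' (value 7) x 16^0 = 7
Sum = 3655

3655


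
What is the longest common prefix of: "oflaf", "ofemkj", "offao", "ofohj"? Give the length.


Words: oflaf, ofemkj, offao, ofohj
  Position 0: all 'o' => match
  Position 1: all 'f' => match
  Position 2: ('l', 'e', 'f', 'o') => mismatch, stop
LCP = "of" (length 2)

2


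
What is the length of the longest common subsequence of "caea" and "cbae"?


LCS of "caea" and "cbae"
DP table:
           c    b    a    e
      0    0    0    0    0
  c   0    1    1    1    1
  a   0    1    1    2    2
  e   0    1    1    2    3
  a   0    1    1    2    3
LCS length = dp[4][4] = 3

3


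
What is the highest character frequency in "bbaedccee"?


Input: bbaedccee
Character counts:
  'a': 1
  'b': 2
  'c': 2
  'd': 1
  'e': 3
Maximum frequency: 3

3


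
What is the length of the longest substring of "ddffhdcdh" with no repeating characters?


Input: "ddffhdcdh"
Sliding window (track last position of each char):
  Position 0 ('d'): window [0,0] length 1 -- new best
  Position 1 ('d'): repeat (last at 0), move window start to 1
  Position 1 ('d'): window [1,1] length 1
  Position 2 ('f'): window [1,2] length 2 -- new best
  Position 3 ('f'): repeat (last at 2), move window start to 3
  Position 3 ('f'): window [3,3] length 1
  Position 4 ('h'): window [3,4] length 2
  Position 5 ('d'): window [3,5] length 3 -- new best
  Position 6 ('c'): window [3,6] length 4 -- new best
  Position 7 ('d'): repeat (last at 5), move window start to 6
  Position 7 ('d'): window [6,7] length 2
  Position 8 ('h'): window [6,8] length 3
Longest substring with no repeats: "fhdc" with length 4

4


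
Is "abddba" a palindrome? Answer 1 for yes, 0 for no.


Input: abddba
Reversed: abddba
  Compare pos 0 ('a') with pos 5 ('a'): match
  Compare pos 1 ('b') with pos 4 ('b'): match
  Compare pos 2 ('d') with pos 3 ('d'): match
Result: palindrome

1


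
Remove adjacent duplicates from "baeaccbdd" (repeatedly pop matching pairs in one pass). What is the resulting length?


Input: baeaccbdd
Stack-based adjacent duplicate removal:
  Read 'b': push. Stack: b
  Read 'a': push. Stack: ba
  Read 'e': push. Stack: bae
  Read 'a': push. Stack: baea
  Read 'c': push. Stack: baeac
  Read 'c': matches stack top 'c' => pop. Stack: baea
  Read 'b': push. Stack: baeab
  Read 'd': push. Stack: baeabd
  Read 'd': matches stack top 'd' => pop. Stack: baeab
Final stack: "baeab" (length 5)

5


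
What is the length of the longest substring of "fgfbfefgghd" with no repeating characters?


Input: "fgfbfefgghd"
Sliding window (track last position of each char):
  Position 0 ('f'): window [0,0] length 1 -- new best
  Position 1 ('g'): window [0,1] length 2 -- new best
  Position 2 ('f'): repeat (last at 0), move window start to 1
  Position 2 ('f'): window [1,2] length 2
  Position 3 ('b'): window [1,3] length 3 -- new best
  Position 4 ('f'): repeat (last at 2), move window start to 3
  Position 4 ('f'): window [3,4] length 2
  Position 5 ('e'): window [3,5] length 3
  Position 6 ('f'): repeat (last at 4), move window start to 5
  Position 6 ('f'): window [5,6] length 2
  Position 7 ('g'): window [5,7] length 3
  Position 8 ('g'): repeat (last at 7), move window start to 8
  Position 8 ('g'): window [8,8] length 1
  Position 9 ('h'): window [8,9] length 2
  Position 10 ('d'): window [8,10] length 3
Longest substring with no repeats: "gfb" with length 3

3


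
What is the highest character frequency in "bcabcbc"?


Input: bcabcbc
Character counts:
  'a': 1
  'b': 3
  'c': 3
Maximum frequency: 3

3


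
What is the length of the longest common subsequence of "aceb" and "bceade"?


LCS of "aceb" and "bceade"
DP table:
           b    c    e    a    d    e
      0    0    0    0    0    0    0
  a   0    0    0    0    1    1    1
  c   0    0    1    1    1    1    1
  e   0    0    1    2    2    2    2
  b   0    1    1    2    2    2    2
LCS length = dp[4][6] = 2

2


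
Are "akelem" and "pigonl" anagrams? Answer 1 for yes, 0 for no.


Strings: "akelem", "pigonl"
Sorted first:  aeeklm
Sorted second: gilnop
Differ at position 0: 'a' vs 'g' => not anagrams

0


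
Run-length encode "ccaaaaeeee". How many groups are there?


Input: ccaaaaeeee
Scanning for consecutive runs:
  Group 1: 'c' x 2 (positions 0-1)
  Group 2: 'a' x 4 (positions 2-5)
  Group 3: 'e' x 4 (positions 6-9)
Total groups: 3

3


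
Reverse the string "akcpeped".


Input: akcpeped
Reading characters right to left:
  Position 7: 'd'
  Position 6: 'e'
  Position 5: 'p'
  Position 4: 'e'
  Position 3: 'p'
  Position 2: 'c'
  Position 1: 'k'
  Position 0: 'a'
Reversed: depepcka

depepcka


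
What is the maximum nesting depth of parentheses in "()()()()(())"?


Input: "()()()()(())"
Tracking depth:
  Position 0 '(': depth becomes 1
  Position 1 ')': depth becomes 0
  Position 2 '(': depth becomes 1
  Position 3 ')': depth becomes 0
  Position 4 '(': depth becomes 1
  Position 5 ')': depth becomes 0
  Position 6 '(': depth becomes 1
  Position 7 ')': depth becomes 0
  Position 8 '(': depth becomes 1
  Position 9 '(': depth becomes 2
  Position 10 ')': depth becomes 1
  Position 11 ')': depth becomes 0
Maximum depth reached: 2

2


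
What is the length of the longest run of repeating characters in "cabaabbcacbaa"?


Input: "cabaabbcacbaa"
Scanning for longest run:
  Position 1 ('a'): new char, reset run to 1
  Position 2 ('b'): new char, reset run to 1
  Position 3 ('a'): new char, reset run to 1
  Position 4 ('a'): continues run of 'a', length=2
  Position 5 ('b'): new char, reset run to 1
  Position 6 ('b'): continues run of 'b', length=2
  Position 7 ('c'): new char, reset run to 1
  Position 8 ('a'): new char, reset run to 1
  Position 9 ('c'): new char, reset run to 1
  Position 10 ('b'): new char, reset run to 1
  Position 11 ('a'): new char, reset run to 1
  Position 12 ('a'): continues run of 'a', length=2
Longest run: 'a' with length 2

2


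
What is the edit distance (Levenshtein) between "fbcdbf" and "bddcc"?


Computing edit distance: "fbcdbf" -> "bddcc"
DP table:
           b    d    d    c    c
      0    1    2    3    4    5
  f   1    1    2    3    4    5
  b   2    1    2    3    4    5
  c   3    2    2    3    3    4
  d   4    3    2    2    3    4
  b   5    4    3    3    3    4
  f   6    5    4    4    4    4
Edit distance = dp[6][5] = 4

4


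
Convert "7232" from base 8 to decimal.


Input: "7232" in base 8
Positional expansion:
  Digit '7' (value 7) x 8^3 = 3584
  Digit '2' (value 2) x 8^2 = 128
  Digit '3' (value 3) x 8^1 = 24
  Digit '2' (value 2) x 8^0 = 2
Sum = 3738

3738


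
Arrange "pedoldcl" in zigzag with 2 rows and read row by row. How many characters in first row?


Zigzag "pedoldcl" into 2 rows:
Placing characters:
  'p' => row 0
  'e' => row 1
  'd' => row 0
  'o' => row 1
  'l' => row 0
  'd' => row 1
  'c' => row 0
  'l' => row 1
Rows:
  Row 0: "pdlc"
  Row 1: "eodl"
First row length: 4

4


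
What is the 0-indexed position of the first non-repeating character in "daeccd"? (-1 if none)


Input: daeccd
Character frequencies:
  'a': 1
  'c': 2
  'd': 2
  'e': 1
Scanning left to right for freq == 1:
  Position 0 ('d'): freq=2, skip
  Position 1 ('a'): unique! => answer = 1

1


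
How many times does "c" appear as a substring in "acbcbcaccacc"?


Searching for "c" in "acbcbcaccacc"
Scanning each position:
  Position 0: "a" => no
  Position 1: "c" => MATCH
  Position 2: "b" => no
  Position 3: "c" => MATCH
  Position 4: "b" => no
  Position 5: "c" => MATCH
  Position 6: "a" => no
  Position 7: "c" => MATCH
  Position 8: "c" => MATCH
  Position 9: "a" => no
  Position 10: "c" => MATCH
  Position 11: "c" => MATCH
Total occurrences: 7

7


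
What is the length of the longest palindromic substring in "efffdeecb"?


Input: "efffdeecb"
Checking substrings for palindromes:
  [1:4] "fff" (len 3) => palindrome
  [1:3] "ff" (len 2) => palindrome
  [2:4] "ff" (len 2) => palindrome
  [5:7] "ee" (len 2) => palindrome
Longest palindromic substring: "fff" with length 3

3


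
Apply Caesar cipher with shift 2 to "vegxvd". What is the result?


Caesar cipher: shift "vegxvd" by 2
  'v' (pos 21) + 2 = pos 23 = 'x'
  'e' (pos 4) + 2 = pos 6 = 'g'
  'g' (pos 6) + 2 = pos 8 = 'i'
  'x' (pos 23) + 2 = pos 25 = 'z'
  'v' (pos 21) + 2 = pos 23 = 'x'
  'd' (pos 3) + 2 = pos 5 = 'f'
Result: xgizxf

xgizxf


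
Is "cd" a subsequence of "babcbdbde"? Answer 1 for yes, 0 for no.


Check if "cd" is a subsequence of "babcbdbde"
Greedy scan:
  Position 0 ('b'): no match needed
  Position 1 ('a'): no match needed
  Position 2 ('b'): no match needed
  Position 3 ('c'): matches sub[0] = 'c'
  Position 4 ('b'): no match needed
  Position 5 ('d'): matches sub[1] = 'd'
  Position 6 ('b'): no match needed
  Position 7 ('d'): no match needed
  Position 8 ('e'): no match needed
All 2 characters matched => is a subsequence

1


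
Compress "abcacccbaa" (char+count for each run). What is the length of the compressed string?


Input: abcacccbaa
Runs:
  'a' x 1 => "a1"
  'b' x 1 => "b1"
  'c' x 1 => "c1"
  'a' x 1 => "a1"
  'c' x 3 => "c3"
  'b' x 1 => "b1"
  'a' x 2 => "a2"
Compressed: "a1b1c1a1c3b1a2"
Compressed length: 14

14


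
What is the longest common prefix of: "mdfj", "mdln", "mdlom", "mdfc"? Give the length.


Words: mdfj, mdln, mdlom, mdfc
  Position 0: all 'm' => match
  Position 1: all 'd' => match
  Position 2: ('f', 'l', 'l', 'f') => mismatch, stop
LCP = "md" (length 2)

2


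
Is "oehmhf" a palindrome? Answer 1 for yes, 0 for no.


Input: oehmhf
Reversed: fhmheo
  Compare pos 0 ('o') with pos 5 ('f'): MISMATCH
  Compare pos 1 ('e') with pos 4 ('h'): MISMATCH
  Compare pos 2 ('h') with pos 3 ('m'): MISMATCH
Result: not a palindrome

0


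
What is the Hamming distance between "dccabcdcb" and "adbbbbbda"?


Comparing "dccabcdcb" and "adbbbbbda" position by position:
  Position 0: 'd' vs 'a' => differ
  Position 1: 'c' vs 'd' => differ
  Position 2: 'c' vs 'b' => differ
  Position 3: 'a' vs 'b' => differ
  Position 4: 'b' vs 'b' => same
  Position 5: 'c' vs 'b' => differ
  Position 6: 'd' vs 'b' => differ
  Position 7: 'c' vs 'd' => differ
  Position 8: 'b' vs 'a' => differ
Total differences (Hamming distance): 8

8


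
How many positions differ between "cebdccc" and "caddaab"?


Comparing "cebdccc" and "caddaab" position by position:
  Position 0: 'c' vs 'c' => same
  Position 1: 'e' vs 'a' => DIFFER
  Position 2: 'b' vs 'd' => DIFFER
  Position 3: 'd' vs 'd' => same
  Position 4: 'c' vs 'a' => DIFFER
  Position 5: 'c' vs 'a' => DIFFER
  Position 6: 'c' vs 'b' => DIFFER
Positions that differ: 5

5


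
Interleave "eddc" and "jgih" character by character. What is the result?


Interleaving "eddc" and "jgih":
  Position 0: 'e' from first, 'j' from second => "ej"
  Position 1: 'd' from first, 'g' from second => "dg"
  Position 2: 'd' from first, 'i' from second => "di"
  Position 3: 'c' from first, 'h' from second => "ch"
Result: ejdgdich

ejdgdich


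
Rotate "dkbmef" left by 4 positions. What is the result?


Input: "dkbmef", rotate left by 4
First 4 characters: "dkbm"
Remaining characters: "ef"
Concatenate remaining + first: "ef" + "dkbm" = "efdkbm"

efdkbm


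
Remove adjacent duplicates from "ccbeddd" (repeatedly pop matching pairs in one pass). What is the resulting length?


Input: ccbeddd
Stack-based adjacent duplicate removal:
  Read 'c': push. Stack: c
  Read 'c': matches stack top 'c' => pop. Stack: (empty)
  Read 'b': push. Stack: b
  Read 'e': push. Stack: be
  Read 'd': push. Stack: bed
  Read 'd': matches stack top 'd' => pop. Stack: be
  Read 'd': push. Stack: bed
Final stack: "bed" (length 3)

3


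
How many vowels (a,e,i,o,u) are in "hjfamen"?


Input: hjfamen
Checking each character:
  'h' at position 0: consonant
  'j' at position 1: consonant
  'f' at position 2: consonant
  'a' at position 3: vowel (running total: 1)
  'm' at position 4: consonant
  'e' at position 5: vowel (running total: 2)
  'n' at position 6: consonant
Total vowels: 2

2


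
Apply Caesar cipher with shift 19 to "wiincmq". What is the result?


Caesar cipher: shift "wiincmq" by 19
  'w' (pos 22) + 19 = pos 15 = 'p'
  'i' (pos 8) + 19 = pos 1 = 'b'
  'i' (pos 8) + 19 = pos 1 = 'b'
  'n' (pos 13) + 19 = pos 6 = 'g'
  'c' (pos 2) + 19 = pos 21 = 'v'
  'm' (pos 12) + 19 = pos 5 = 'f'
  'q' (pos 16) + 19 = pos 9 = 'j'
Result: pbbgvfj

pbbgvfj


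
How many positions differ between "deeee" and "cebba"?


Comparing "deeee" and "cebba" position by position:
  Position 0: 'd' vs 'c' => DIFFER
  Position 1: 'e' vs 'e' => same
  Position 2: 'e' vs 'b' => DIFFER
  Position 3: 'e' vs 'b' => DIFFER
  Position 4: 'e' vs 'a' => DIFFER
Positions that differ: 4

4


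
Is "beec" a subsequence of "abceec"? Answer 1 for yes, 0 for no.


Check if "beec" is a subsequence of "abceec"
Greedy scan:
  Position 0 ('a'): no match needed
  Position 1 ('b'): matches sub[0] = 'b'
  Position 2 ('c'): no match needed
  Position 3 ('e'): matches sub[1] = 'e'
  Position 4 ('e'): matches sub[2] = 'e'
  Position 5 ('c'): matches sub[3] = 'c'
All 4 characters matched => is a subsequence

1


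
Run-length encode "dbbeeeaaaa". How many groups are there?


Input: dbbeeeaaaa
Scanning for consecutive runs:
  Group 1: 'd' x 1 (positions 0-0)
  Group 2: 'b' x 2 (positions 1-2)
  Group 3: 'e' x 3 (positions 3-5)
  Group 4: 'a' x 4 (positions 6-9)
Total groups: 4

4


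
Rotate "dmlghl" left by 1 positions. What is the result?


Input: "dmlghl", rotate left by 1
First 1 characters: "d"
Remaining characters: "mlghl"
Concatenate remaining + first: "mlghl" + "d" = "mlghld"

mlghld


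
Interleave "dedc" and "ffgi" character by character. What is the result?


Interleaving "dedc" and "ffgi":
  Position 0: 'd' from first, 'f' from second => "df"
  Position 1: 'e' from first, 'f' from second => "ef"
  Position 2: 'd' from first, 'g' from second => "dg"
  Position 3: 'c' from first, 'i' from second => "ci"
Result: dfefdgci

dfefdgci


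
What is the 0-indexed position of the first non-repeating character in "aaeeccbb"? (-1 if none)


Input: aaeeccbb
Character frequencies:
  'a': 2
  'b': 2
  'c': 2
  'e': 2
Scanning left to right for freq == 1:
  Position 0 ('a'): freq=2, skip
  Position 1 ('a'): freq=2, skip
  Position 2 ('e'): freq=2, skip
  Position 3 ('e'): freq=2, skip
  Position 4 ('c'): freq=2, skip
  Position 5 ('c'): freq=2, skip
  Position 6 ('b'): freq=2, skip
  Position 7 ('b'): freq=2, skip
  No unique character found => answer = -1

-1


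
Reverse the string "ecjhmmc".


Input: ecjhmmc
Reading characters right to left:
  Position 6: 'c'
  Position 5: 'm'
  Position 4: 'm'
  Position 3: 'h'
  Position 2: 'j'
  Position 1: 'c'
  Position 0: 'e'
Reversed: cmmhjce

cmmhjce


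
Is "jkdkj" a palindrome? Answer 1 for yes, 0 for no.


Input: jkdkj
Reversed: jkdkj
  Compare pos 0 ('j') with pos 4 ('j'): match
  Compare pos 1 ('k') with pos 3 ('k'): match
Result: palindrome

1


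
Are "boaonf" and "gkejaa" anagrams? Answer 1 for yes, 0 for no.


Strings: "boaonf", "gkejaa"
Sorted first:  abfnoo
Sorted second: aaegjk
Differ at position 1: 'b' vs 'a' => not anagrams

0


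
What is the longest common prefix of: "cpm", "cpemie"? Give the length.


Words: cpm, cpemie
  Position 0: all 'c' => match
  Position 1: all 'p' => match
  Position 2: ('m', 'e') => mismatch, stop
LCP = "cp" (length 2)

2


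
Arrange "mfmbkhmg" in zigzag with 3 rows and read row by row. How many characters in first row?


Zigzag "mfmbkhmg" into 3 rows:
Placing characters:
  'm' => row 0
  'f' => row 1
  'm' => row 2
  'b' => row 1
  'k' => row 0
  'h' => row 1
  'm' => row 2
  'g' => row 1
Rows:
  Row 0: "mk"
  Row 1: "fbhg"
  Row 2: "mm"
First row length: 2

2


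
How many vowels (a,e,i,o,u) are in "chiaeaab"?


Input: chiaeaab
Checking each character:
  'c' at position 0: consonant
  'h' at position 1: consonant
  'i' at position 2: vowel (running total: 1)
  'a' at position 3: vowel (running total: 2)
  'e' at position 4: vowel (running total: 3)
  'a' at position 5: vowel (running total: 4)
  'a' at position 6: vowel (running total: 5)
  'b' at position 7: consonant
Total vowels: 5

5


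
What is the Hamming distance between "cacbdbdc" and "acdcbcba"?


Comparing "cacbdbdc" and "acdcbcba" position by position:
  Position 0: 'c' vs 'a' => differ
  Position 1: 'a' vs 'c' => differ
  Position 2: 'c' vs 'd' => differ
  Position 3: 'b' vs 'c' => differ
  Position 4: 'd' vs 'b' => differ
  Position 5: 'b' vs 'c' => differ
  Position 6: 'd' vs 'b' => differ
  Position 7: 'c' vs 'a' => differ
Total differences (Hamming distance): 8

8


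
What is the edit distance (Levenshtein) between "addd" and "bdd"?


Computing edit distance: "addd" -> "bdd"
DP table:
           b    d    d
      0    1    2    3
  a   1    1    2    3
  d   2    2    1    2
  d   3    3    2    1
  d   4    4    3    2
Edit distance = dp[4][3] = 2

2


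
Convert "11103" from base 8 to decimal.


Input: "11103" in base 8
Positional expansion:
  Digit '1' (value 1) x 8^4 = 4096
  Digit '1' (value 1) x 8^3 = 512
  Digit '1' (value 1) x 8^2 = 64
  Digit '0' (value 0) x 8^1 = 0
  Digit '3' (value 3) x 8^0 = 3
Sum = 4675

4675


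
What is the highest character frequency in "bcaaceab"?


Input: bcaaceab
Character counts:
  'a': 3
  'b': 2
  'c': 2
  'e': 1
Maximum frequency: 3

3


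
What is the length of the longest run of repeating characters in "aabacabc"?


Input: "aabacabc"
Scanning for longest run:
  Position 1 ('a'): continues run of 'a', length=2
  Position 2 ('b'): new char, reset run to 1
  Position 3 ('a'): new char, reset run to 1
  Position 4 ('c'): new char, reset run to 1
  Position 5 ('a'): new char, reset run to 1
  Position 6 ('b'): new char, reset run to 1
  Position 7 ('c'): new char, reset run to 1
Longest run: 'a' with length 2

2


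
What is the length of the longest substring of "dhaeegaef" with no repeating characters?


Input: "dhaeegaef"
Sliding window (track last position of each char):
  Position 0 ('d'): window [0,0] length 1 -- new best
  Position 1 ('h'): window [0,1] length 2 -- new best
  Position 2 ('a'): window [0,2] length 3 -- new best
  Position 3 ('e'): window [0,3] length 4 -- new best
  Position 4 ('e'): repeat (last at 3), move window start to 4
  Position 4 ('e'): window [4,4] length 1
  Position 5 ('g'): window [4,5] length 2
  Position 6 ('a'): window [4,6] length 3
  Position 7 ('e'): repeat (last at 4), move window start to 5
  Position 7 ('e'): window [5,7] length 3
  Position 8 ('f'): window [5,8] length 4
Longest substring with no repeats: "dhae" with length 4

4


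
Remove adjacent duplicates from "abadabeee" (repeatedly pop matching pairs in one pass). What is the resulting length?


Input: abadabeee
Stack-based adjacent duplicate removal:
  Read 'a': push. Stack: a
  Read 'b': push. Stack: ab
  Read 'a': push. Stack: aba
  Read 'd': push. Stack: abad
  Read 'a': push. Stack: abada
  Read 'b': push. Stack: abadab
  Read 'e': push. Stack: abadabe
  Read 'e': matches stack top 'e' => pop. Stack: abadab
  Read 'e': push. Stack: abadabe
Final stack: "abadabe" (length 7)

7


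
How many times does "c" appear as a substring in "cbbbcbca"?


Searching for "c" in "cbbbcbca"
Scanning each position:
  Position 0: "c" => MATCH
  Position 1: "b" => no
  Position 2: "b" => no
  Position 3: "b" => no
  Position 4: "c" => MATCH
  Position 5: "b" => no
  Position 6: "c" => MATCH
  Position 7: "a" => no
Total occurrences: 3

3


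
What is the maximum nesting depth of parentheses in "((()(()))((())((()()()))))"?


Input: "((()(()))((())((()()()))))"
Tracking depth:
  Position 0 '(': depth becomes 1
  Position 1 '(': depth becomes 2
  Position 2 '(': depth becomes 3
  Position 3 ')': depth becomes 2
  Position 4 '(': depth becomes 3
  Position 5 '(': depth becomes 4
  Position 6 ')': depth becomes 3
  Position 7 ')': depth becomes 2
  Position 8 ')': depth becomes 1
  Position 9 '(': depth becomes 2
  Position 10 '(': depth becomes 3
  Position 11 '(': depth becomes 4
  Position 12 ')': depth becomes 3
  Position 13 ')': depth becomes 2
  Position 14 '(': depth becomes 3
  Position 15 '(': depth becomes 4
  Position 16 '(': depth becomes 5
  Position 17 ')': depth becomes 4
  Position 18 '(': depth becomes 5
  Position 19 ')': depth becomes 4
  Position 20 '(': depth becomes 5
  Position 21 ')': depth becomes 4
  Position 22 ')': depth becomes 3
  Position 23 ')': depth becomes 2
  Position 24 ')': depth becomes 1
  Position 25 ')': depth becomes 0
Maximum depth reached: 5

5


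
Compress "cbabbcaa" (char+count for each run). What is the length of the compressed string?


Input: cbabbcaa
Runs:
  'c' x 1 => "c1"
  'b' x 1 => "b1"
  'a' x 1 => "a1"
  'b' x 2 => "b2"
  'c' x 1 => "c1"
  'a' x 2 => "a2"
Compressed: "c1b1a1b2c1a2"
Compressed length: 12

12


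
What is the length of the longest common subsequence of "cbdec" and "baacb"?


LCS of "cbdec" and "baacb"
DP table:
           b    a    a    c    b
      0    0    0    0    0    0
  c   0    0    0    0    1    1
  b   0    1    1    1    1    2
  d   0    1    1    1    1    2
  e   0    1    1    1    1    2
  c   0    1    1    1    2    2
LCS length = dp[5][5] = 2

2


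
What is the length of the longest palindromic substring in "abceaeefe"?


Input: "abceaeefe"
Checking substrings for palindromes:
  [3:6] "eae" (len 3) => palindrome
  [6:9] "efe" (len 3) => palindrome
  [5:7] "ee" (len 2) => palindrome
Longest palindromic substring: "eae" with length 3

3


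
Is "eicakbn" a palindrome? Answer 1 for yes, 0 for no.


Input: eicakbn
Reversed: nbkacie
  Compare pos 0 ('e') with pos 6 ('n'): MISMATCH
  Compare pos 1 ('i') with pos 5 ('b'): MISMATCH
  Compare pos 2 ('c') with pos 4 ('k'): MISMATCH
Result: not a palindrome

0


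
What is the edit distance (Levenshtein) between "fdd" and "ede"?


Computing edit distance: "fdd" -> "ede"
DP table:
           e    d    e
      0    1    2    3
  f   1    1    2    3
  d   2    2    1    2
  d   3    3    2    2
Edit distance = dp[3][3] = 2

2


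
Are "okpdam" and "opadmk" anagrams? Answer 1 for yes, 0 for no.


Strings: "okpdam", "opadmk"
Sorted first:  adkmop
Sorted second: adkmop
Sorted forms match => anagrams

1


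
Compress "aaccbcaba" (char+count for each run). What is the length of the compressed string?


Input: aaccbcaba
Runs:
  'a' x 2 => "a2"
  'c' x 2 => "c2"
  'b' x 1 => "b1"
  'c' x 1 => "c1"
  'a' x 1 => "a1"
  'b' x 1 => "b1"
  'a' x 1 => "a1"
Compressed: "a2c2b1c1a1b1a1"
Compressed length: 14

14


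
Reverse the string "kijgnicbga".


Input: kijgnicbga
Reading characters right to left:
  Position 9: 'a'
  Position 8: 'g'
  Position 7: 'b'
  Position 6: 'c'
  Position 5: 'i'
  Position 4: 'n'
  Position 3: 'g'
  Position 2: 'j'
  Position 1: 'i'
  Position 0: 'k'
Reversed: agbcingjik

agbcingjik


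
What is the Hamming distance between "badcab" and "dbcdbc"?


Comparing "badcab" and "dbcdbc" position by position:
  Position 0: 'b' vs 'd' => differ
  Position 1: 'a' vs 'b' => differ
  Position 2: 'd' vs 'c' => differ
  Position 3: 'c' vs 'd' => differ
  Position 4: 'a' vs 'b' => differ
  Position 5: 'b' vs 'c' => differ
Total differences (Hamming distance): 6

6


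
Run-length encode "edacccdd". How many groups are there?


Input: edacccdd
Scanning for consecutive runs:
  Group 1: 'e' x 1 (positions 0-0)
  Group 2: 'd' x 1 (positions 1-1)
  Group 3: 'a' x 1 (positions 2-2)
  Group 4: 'c' x 3 (positions 3-5)
  Group 5: 'd' x 2 (positions 6-7)
Total groups: 5

5


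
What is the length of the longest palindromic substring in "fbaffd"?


Input: "fbaffd"
Checking substrings for palindromes:
  [3:5] "ff" (len 2) => palindrome
Longest palindromic substring: "ff" with length 2

2


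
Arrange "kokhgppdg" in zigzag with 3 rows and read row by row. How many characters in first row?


Zigzag "kokhgppdg" into 3 rows:
Placing characters:
  'k' => row 0
  'o' => row 1
  'k' => row 2
  'h' => row 1
  'g' => row 0
  'p' => row 1
  'p' => row 2
  'd' => row 1
  'g' => row 0
Rows:
  Row 0: "kgg"
  Row 1: "ohpd"
  Row 2: "kp"
First row length: 3

3


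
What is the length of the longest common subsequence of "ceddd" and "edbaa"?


LCS of "ceddd" and "edbaa"
DP table:
           e    d    b    a    a
      0    0    0    0    0    0
  c   0    0    0    0    0    0
  e   0    1    1    1    1    1
  d   0    1    2    2    2    2
  d   0    1    2    2    2    2
  d   0    1    2    2    2    2
LCS length = dp[5][5] = 2

2


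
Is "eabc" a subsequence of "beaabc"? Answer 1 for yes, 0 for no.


Check if "eabc" is a subsequence of "beaabc"
Greedy scan:
  Position 0 ('b'): no match needed
  Position 1 ('e'): matches sub[0] = 'e'
  Position 2 ('a'): matches sub[1] = 'a'
  Position 3 ('a'): no match needed
  Position 4 ('b'): matches sub[2] = 'b'
  Position 5 ('c'): matches sub[3] = 'c'
All 4 characters matched => is a subsequence

1


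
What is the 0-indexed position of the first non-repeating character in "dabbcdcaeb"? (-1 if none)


Input: dabbcdcaeb
Character frequencies:
  'a': 2
  'b': 3
  'c': 2
  'd': 2
  'e': 1
Scanning left to right for freq == 1:
  Position 0 ('d'): freq=2, skip
  Position 1 ('a'): freq=2, skip
  Position 2 ('b'): freq=3, skip
  Position 3 ('b'): freq=3, skip
  Position 4 ('c'): freq=2, skip
  Position 5 ('d'): freq=2, skip
  Position 6 ('c'): freq=2, skip
  Position 7 ('a'): freq=2, skip
  Position 8 ('e'): unique! => answer = 8

8


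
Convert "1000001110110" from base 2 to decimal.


Input: "1000001110110" in base 2
Positional expansion:
  Digit '1' (value 1) x 2^12 = 4096
  Digit '0' (value 0) x 2^11 = 0
  Digit '0' (value 0) x 2^10 = 0
  Digit '0' (value 0) x 2^9 = 0
  Digit '0' (value 0) x 2^8 = 0
  Digit '0' (value 0) x 2^7 = 0
  Digit '1' (value 1) x 2^6 = 64
  Digit '1' (value 1) x 2^5 = 32
  Digit '1' (value 1) x 2^4 = 16
  Digit '0' (value 0) x 2^3 = 0
  Digit '1' (value 1) x 2^2 = 4
  Digit '1' (value 1) x 2^1 = 2
  Digit '0' (value 0) x 2^0 = 0
Sum = 4214

4214


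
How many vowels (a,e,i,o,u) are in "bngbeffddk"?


Input: bngbeffddk
Checking each character:
  'b' at position 0: consonant
  'n' at position 1: consonant
  'g' at position 2: consonant
  'b' at position 3: consonant
  'e' at position 4: vowel (running total: 1)
  'f' at position 5: consonant
  'f' at position 6: consonant
  'd' at position 7: consonant
  'd' at position 8: consonant
  'k' at position 9: consonant
Total vowels: 1

1


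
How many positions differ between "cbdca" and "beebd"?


Comparing "cbdca" and "beebd" position by position:
  Position 0: 'c' vs 'b' => DIFFER
  Position 1: 'b' vs 'e' => DIFFER
  Position 2: 'd' vs 'e' => DIFFER
  Position 3: 'c' vs 'b' => DIFFER
  Position 4: 'a' vs 'd' => DIFFER
Positions that differ: 5

5


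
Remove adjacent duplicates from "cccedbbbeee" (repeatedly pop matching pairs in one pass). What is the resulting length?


Input: cccedbbbeee
Stack-based adjacent duplicate removal:
  Read 'c': push. Stack: c
  Read 'c': matches stack top 'c' => pop. Stack: (empty)
  Read 'c': push. Stack: c
  Read 'e': push. Stack: ce
  Read 'd': push. Stack: ced
  Read 'b': push. Stack: cedb
  Read 'b': matches stack top 'b' => pop. Stack: ced
  Read 'b': push. Stack: cedb
  Read 'e': push. Stack: cedbe
  Read 'e': matches stack top 'e' => pop. Stack: cedb
  Read 'e': push. Stack: cedbe
Final stack: "cedbe" (length 5)

5


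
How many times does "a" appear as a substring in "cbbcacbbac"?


Searching for "a" in "cbbcacbbac"
Scanning each position:
  Position 0: "c" => no
  Position 1: "b" => no
  Position 2: "b" => no
  Position 3: "c" => no
  Position 4: "a" => MATCH
  Position 5: "c" => no
  Position 6: "b" => no
  Position 7: "b" => no
  Position 8: "a" => MATCH
  Position 9: "c" => no
Total occurrences: 2

2
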